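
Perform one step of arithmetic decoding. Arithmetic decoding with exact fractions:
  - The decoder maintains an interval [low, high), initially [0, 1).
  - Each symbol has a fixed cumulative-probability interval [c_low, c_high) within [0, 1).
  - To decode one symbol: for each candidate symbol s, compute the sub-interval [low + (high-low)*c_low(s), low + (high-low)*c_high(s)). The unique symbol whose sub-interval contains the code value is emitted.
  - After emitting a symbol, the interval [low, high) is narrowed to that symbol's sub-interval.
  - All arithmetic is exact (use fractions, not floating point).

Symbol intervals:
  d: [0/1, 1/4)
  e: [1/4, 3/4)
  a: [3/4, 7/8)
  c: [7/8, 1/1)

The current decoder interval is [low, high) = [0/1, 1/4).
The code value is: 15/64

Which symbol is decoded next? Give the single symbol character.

Answer: c

Derivation:
Interval width = high − low = 1/4 − 0/1 = 1/4
Scaled code = (code − low) / width = (15/64 − 0/1) / 1/4 = 15/16
  d: [0/1, 1/4) 
  e: [1/4, 3/4) 
  a: [3/4, 7/8) 
  c: [7/8, 1/1) ← scaled code falls here ✓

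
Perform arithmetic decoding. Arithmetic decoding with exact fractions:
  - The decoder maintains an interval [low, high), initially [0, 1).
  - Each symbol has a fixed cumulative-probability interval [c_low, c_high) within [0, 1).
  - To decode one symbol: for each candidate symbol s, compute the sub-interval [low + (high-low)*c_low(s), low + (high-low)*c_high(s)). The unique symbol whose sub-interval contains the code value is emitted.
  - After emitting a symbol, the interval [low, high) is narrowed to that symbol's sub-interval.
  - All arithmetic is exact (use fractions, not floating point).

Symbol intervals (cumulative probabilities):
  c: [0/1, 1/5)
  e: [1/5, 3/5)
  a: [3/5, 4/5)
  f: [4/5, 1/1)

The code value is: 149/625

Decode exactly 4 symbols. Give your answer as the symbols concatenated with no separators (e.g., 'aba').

Answer: ecea

Derivation:
Step 1: interval [0/1, 1/1), width = 1/1 - 0/1 = 1/1
  'c': [0/1 + 1/1*0/1, 0/1 + 1/1*1/5) = [0/1, 1/5)
  'e': [0/1 + 1/1*1/5, 0/1 + 1/1*3/5) = [1/5, 3/5) <- contains code 149/625
  'a': [0/1 + 1/1*3/5, 0/1 + 1/1*4/5) = [3/5, 4/5)
  'f': [0/1 + 1/1*4/5, 0/1 + 1/1*1/1) = [4/5, 1/1)
  emit 'e', narrow to [1/5, 3/5)
Step 2: interval [1/5, 3/5), width = 3/5 - 1/5 = 2/5
  'c': [1/5 + 2/5*0/1, 1/5 + 2/5*1/5) = [1/5, 7/25) <- contains code 149/625
  'e': [1/5 + 2/5*1/5, 1/5 + 2/5*3/5) = [7/25, 11/25)
  'a': [1/5 + 2/5*3/5, 1/5 + 2/5*4/5) = [11/25, 13/25)
  'f': [1/5 + 2/5*4/5, 1/5 + 2/5*1/1) = [13/25, 3/5)
  emit 'c', narrow to [1/5, 7/25)
Step 3: interval [1/5, 7/25), width = 7/25 - 1/5 = 2/25
  'c': [1/5 + 2/25*0/1, 1/5 + 2/25*1/5) = [1/5, 27/125)
  'e': [1/5 + 2/25*1/5, 1/5 + 2/25*3/5) = [27/125, 31/125) <- contains code 149/625
  'a': [1/5 + 2/25*3/5, 1/5 + 2/25*4/5) = [31/125, 33/125)
  'f': [1/5 + 2/25*4/5, 1/5 + 2/25*1/1) = [33/125, 7/25)
  emit 'e', narrow to [27/125, 31/125)
Step 4: interval [27/125, 31/125), width = 31/125 - 27/125 = 4/125
  'c': [27/125 + 4/125*0/1, 27/125 + 4/125*1/5) = [27/125, 139/625)
  'e': [27/125 + 4/125*1/5, 27/125 + 4/125*3/5) = [139/625, 147/625)
  'a': [27/125 + 4/125*3/5, 27/125 + 4/125*4/5) = [147/625, 151/625) <- contains code 149/625
  'f': [27/125 + 4/125*4/5, 27/125 + 4/125*1/1) = [151/625, 31/125)
  emit 'a', narrow to [147/625, 151/625)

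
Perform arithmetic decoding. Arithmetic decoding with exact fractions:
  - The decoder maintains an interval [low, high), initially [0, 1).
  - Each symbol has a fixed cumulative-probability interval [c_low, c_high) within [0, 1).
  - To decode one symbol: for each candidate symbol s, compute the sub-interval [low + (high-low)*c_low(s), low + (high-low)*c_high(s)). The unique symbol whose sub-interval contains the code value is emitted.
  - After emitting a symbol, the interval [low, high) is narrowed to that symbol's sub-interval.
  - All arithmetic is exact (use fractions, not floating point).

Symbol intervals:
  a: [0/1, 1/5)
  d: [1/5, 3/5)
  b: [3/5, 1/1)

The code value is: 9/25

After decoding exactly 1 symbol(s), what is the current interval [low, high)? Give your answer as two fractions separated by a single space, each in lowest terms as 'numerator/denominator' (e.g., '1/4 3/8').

Step 1: interval [0/1, 1/1), width = 1/1 - 0/1 = 1/1
  'a': [0/1 + 1/1*0/1, 0/1 + 1/1*1/5) = [0/1, 1/5)
  'd': [0/1 + 1/1*1/5, 0/1 + 1/1*3/5) = [1/5, 3/5) <- contains code 9/25
  'b': [0/1 + 1/1*3/5, 0/1 + 1/1*1/1) = [3/5, 1/1)
  emit 'd', narrow to [1/5, 3/5)

Answer: 1/5 3/5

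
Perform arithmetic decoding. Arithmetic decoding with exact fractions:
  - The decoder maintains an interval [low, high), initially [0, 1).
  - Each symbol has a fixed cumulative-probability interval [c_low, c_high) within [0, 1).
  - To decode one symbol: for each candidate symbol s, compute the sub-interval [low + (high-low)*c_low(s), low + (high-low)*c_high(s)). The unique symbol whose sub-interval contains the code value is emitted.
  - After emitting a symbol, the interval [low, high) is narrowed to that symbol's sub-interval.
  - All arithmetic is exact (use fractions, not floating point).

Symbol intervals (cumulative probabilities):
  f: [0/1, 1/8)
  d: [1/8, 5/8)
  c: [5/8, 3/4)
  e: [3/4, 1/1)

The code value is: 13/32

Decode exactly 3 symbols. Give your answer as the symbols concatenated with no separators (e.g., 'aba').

Step 1: interval [0/1, 1/1), width = 1/1 - 0/1 = 1/1
  'f': [0/1 + 1/1*0/1, 0/1 + 1/1*1/8) = [0/1, 1/8)
  'd': [0/1 + 1/1*1/8, 0/1 + 1/1*5/8) = [1/8, 5/8) <- contains code 13/32
  'c': [0/1 + 1/1*5/8, 0/1 + 1/1*3/4) = [5/8, 3/4)
  'e': [0/1 + 1/1*3/4, 0/1 + 1/1*1/1) = [3/4, 1/1)
  emit 'd', narrow to [1/8, 5/8)
Step 2: interval [1/8, 5/8), width = 5/8 - 1/8 = 1/2
  'f': [1/8 + 1/2*0/1, 1/8 + 1/2*1/8) = [1/8, 3/16)
  'd': [1/8 + 1/2*1/8, 1/8 + 1/2*5/8) = [3/16, 7/16) <- contains code 13/32
  'c': [1/8 + 1/2*5/8, 1/8 + 1/2*3/4) = [7/16, 1/2)
  'e': [1/8 + 1/2*3/4, 1/8 + 1/2*1/1) = [1/2, 5/8)
  emit 'd', narrow to [3/16, 7/16)
Step 3: interval [3/16, 7/16), width = 7/16 - 3/16 = 1/4
  'f': [3/16 + 1/4*0/1, 3/16 + 1/4*1/8) = [3/16, 7/32)
  'd': [3/16 + 1/4*1/8, 3/16 + 1/4*5/8) = [7/32, 11/32)
  'c': [3/16 + 1/4*5/8, 3/16 + 1/4*3/4) = [11/32, 3/8)
  'e': [3/16 + 1/4*3/4, 3/16 + 1/4*1/1) = [3/8, 7/16) <- contains code 13/32
  emit 'e', narrow to [3/8, 7/16)

Answer: dde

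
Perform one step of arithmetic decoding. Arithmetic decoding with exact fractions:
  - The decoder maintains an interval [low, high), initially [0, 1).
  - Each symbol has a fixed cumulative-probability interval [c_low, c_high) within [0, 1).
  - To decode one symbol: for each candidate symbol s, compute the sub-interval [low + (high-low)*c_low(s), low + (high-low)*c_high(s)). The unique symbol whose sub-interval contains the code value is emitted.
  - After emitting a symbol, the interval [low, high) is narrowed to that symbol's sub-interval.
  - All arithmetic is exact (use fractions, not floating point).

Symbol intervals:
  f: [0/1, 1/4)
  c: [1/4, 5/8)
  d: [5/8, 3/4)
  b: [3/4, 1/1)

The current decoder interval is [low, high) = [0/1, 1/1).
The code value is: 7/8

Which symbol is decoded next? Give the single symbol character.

Answer: b

Derivation:
Interval width = high − low = 1/1 − 0/1 = 1/1
Scaled code = (code − low) / width = (7/8 − 0/1) / 1/1 = 7/8
  f: [0/1, 1/4) 
  c: [1/4, 5/8) 
  d: [5/8, 3/4) 
  b: [3/4, 1/1) ← scaled code falls here ✓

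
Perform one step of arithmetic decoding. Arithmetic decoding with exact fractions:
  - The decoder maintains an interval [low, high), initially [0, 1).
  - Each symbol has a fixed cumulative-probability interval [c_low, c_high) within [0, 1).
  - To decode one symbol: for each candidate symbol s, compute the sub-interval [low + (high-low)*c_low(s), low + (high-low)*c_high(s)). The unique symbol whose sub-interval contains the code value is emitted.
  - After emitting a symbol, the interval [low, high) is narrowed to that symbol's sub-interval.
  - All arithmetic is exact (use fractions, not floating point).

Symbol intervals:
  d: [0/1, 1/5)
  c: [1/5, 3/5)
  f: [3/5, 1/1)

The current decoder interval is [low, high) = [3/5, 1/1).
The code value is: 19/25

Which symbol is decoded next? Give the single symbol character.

Interval width = high − low = 1/1 − 3/5 = 2/5
Scaled code = (code − low) / width = (19/25 − 3/5) / 2/5 = 2/5
  d: [0/1, 1/5) 
  c: [1/5, 3/5) ← scaled code falls here ✓
  f: [3/5, 1/1) 

Answer: c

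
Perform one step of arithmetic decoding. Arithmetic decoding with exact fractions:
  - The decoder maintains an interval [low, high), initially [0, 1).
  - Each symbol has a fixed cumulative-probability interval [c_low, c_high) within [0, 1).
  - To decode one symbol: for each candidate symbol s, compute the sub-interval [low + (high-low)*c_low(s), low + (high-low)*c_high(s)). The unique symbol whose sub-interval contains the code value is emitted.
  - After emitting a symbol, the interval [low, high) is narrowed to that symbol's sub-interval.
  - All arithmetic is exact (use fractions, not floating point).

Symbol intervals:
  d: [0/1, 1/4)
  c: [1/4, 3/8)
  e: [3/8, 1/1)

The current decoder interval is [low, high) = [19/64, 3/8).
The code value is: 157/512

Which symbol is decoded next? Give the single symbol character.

Answer: d

Derivation:
Interval width = high − low = 3/8 − 19/64 = 5/64
Scaled code = (code − low) / width = (157/512 − 19/64) / 5/64 = 1/8
  d: [0/1, 1/4) ← scaled code falls here ✓
  c: [1/4, 3/8) 
  e: [3/8, 1/1) 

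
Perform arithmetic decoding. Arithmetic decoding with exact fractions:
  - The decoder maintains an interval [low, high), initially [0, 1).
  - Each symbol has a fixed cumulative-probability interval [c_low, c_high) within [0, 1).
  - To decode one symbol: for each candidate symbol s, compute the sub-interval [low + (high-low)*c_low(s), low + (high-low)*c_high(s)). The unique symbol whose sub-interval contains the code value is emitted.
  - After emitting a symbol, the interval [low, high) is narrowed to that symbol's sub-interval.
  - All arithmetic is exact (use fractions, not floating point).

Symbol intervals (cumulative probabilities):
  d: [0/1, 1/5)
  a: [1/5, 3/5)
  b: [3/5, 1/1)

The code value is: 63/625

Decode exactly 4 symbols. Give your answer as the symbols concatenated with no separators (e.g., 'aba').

Answer: daba

Derivation:
Step 1: interval [0/1, 1/1), width = 1/1 - 0/1 = 1/1
  'd': [0/1 + 1/1*0/1, 0/1 + 1/1*1/5) = [0/1, 1/5) <- contains code 63/625
  'a': [0/1 + 1/1*1/5, 0/1 + 1/1*3/5) = [1/5, 3/5)
  'b': [0/1 + 1/1*3/5, 0/1 + 1/1*1/1) = [3/5, 1/1)
  emit 'd', narrow to [0/1, 1/5)
Step 2: interval [0/1, 1/5), width = 1/5 - 0/1 = 1/5
  'd': [0/1 + 1/5*0/1, 0/1 + 1/5*1/5) = [0/1, 1/25)
  'a': [0/1 + 1/5*1/5, 0/1 + 1/5*3/5) = [1/25, 3/25) <- contains code 63/625
  'b': [0/1 + 1/5*3/5, 0/1 + 1/5*1/1) = [3/25, 1/5)
  emit 'a', narrow to [1/25, 3/25)
Step 3: interval [1/25, 3/25), width = 3/25 - 1/25 = 2/25
  'd': [1/25 + 2/25*0/1, 1/25 + 2/25*1/5) = [1/25, 7/125)
  'a': [1/25 + 2/25*1/5, 1/25 + 2/25*3/5) = [7/125, 11/125)
  'b': [1/25 + 2/25*3/5, 1/25 + 2/25*1/1) = [11/125, 3/25) <- contains code 63/625
  emit 'b', narrow to [11/125, 3/25)
Step 4: interval [11/125, 3/25), width = 3/25 - 11/125 = 4/125
  'd': [11/125 + 4/125*0/1, 11/125 + 4/125*1/5) = [11/125, 59/625)
  'a': [11/125 + 4/125*1/5, 11/125 + 4/125*3/5) = [59/625, 67/625) <- contains code 63/625
  'b': [11/125 + 4/125*3/5, 11/125 + 4/125*1/1) = [67/625, 3/25)
  emit 'a', narrow to [59/625, 67/625)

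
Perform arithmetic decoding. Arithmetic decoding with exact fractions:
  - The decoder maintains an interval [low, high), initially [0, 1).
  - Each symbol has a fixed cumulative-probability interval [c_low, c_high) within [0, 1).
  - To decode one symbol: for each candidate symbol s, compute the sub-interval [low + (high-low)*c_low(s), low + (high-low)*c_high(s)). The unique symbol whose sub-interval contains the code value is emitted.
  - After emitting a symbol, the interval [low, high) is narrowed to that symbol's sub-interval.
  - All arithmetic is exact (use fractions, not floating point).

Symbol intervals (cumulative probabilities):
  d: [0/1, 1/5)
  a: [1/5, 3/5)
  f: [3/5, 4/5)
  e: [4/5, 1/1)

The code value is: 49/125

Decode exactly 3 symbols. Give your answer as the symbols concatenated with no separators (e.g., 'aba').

Answer: aaf

Derivation:
Step 1: interval [0/1, 1/1), width = 1/1 - 0/1 = 1/1
  'd': [0/1 + 1/1*0/1, 0/1 + 1/1*1/5) = [0/1, 1/5)
  'a': [0/1 + 1/1*1/5, 0/1 + 1/1*3/5) = [1/5, 3/5) <- contains code 49/125
  'f': [0/1 + 1/1*3/5, 0/1 + 1/1*4/5) = [3/5, 4/5)
  'e': [0/1 + 1/1*4/5, 0/1 + 1/1*1/1) = [4/5, 1/1)
  emit 'a', narrow to [1/5, 3/5)
Step 2: interval [1/5, 3/5), width = 3/5 - 1/5 = 2/5
  'd': [1/5 + 2/5*0/1, 1/5 + 2/5*1/5) = [1/5, 7/25)
  'a': [1/5 + 2/5*1/5, 1/5 + 2/5*3/5) = [7/25, 11/25) <- contains code 49/125
  'f': [1/5 + 2/5*3/5, 1/5 + 2/5*4/5) = [11/25, 13/25)
  'e': [1/5 + 2/5*4/5, 1/5 + 2/5*1/1) = [13/25, 3/5)
  emit 'a', narrow to [7/25, 11/25)
Step 3: interval [7/25, 11/25), width = 11/25 - 7/25 = 4/25
  'd': [7/25 + 4/25*0/1, 7/25 + 4/25*1/5) = [7/25, 39/125)
  'a': [7/25 + 4/25*1/5, 7/25 + 4/25*3/5) = [39/125, 47/125)
  'f': [7/25 + 4/25*3/5, 7/25 + 4/25*4/5) = [47/125, 51/125) <- contains code 49/125
  'e': [7/25 + 4/25*4/5, 7/25 + 4/25*1/1) = [51/125, 11/25)
  emit 'f', narrow to [47/125, 51/125)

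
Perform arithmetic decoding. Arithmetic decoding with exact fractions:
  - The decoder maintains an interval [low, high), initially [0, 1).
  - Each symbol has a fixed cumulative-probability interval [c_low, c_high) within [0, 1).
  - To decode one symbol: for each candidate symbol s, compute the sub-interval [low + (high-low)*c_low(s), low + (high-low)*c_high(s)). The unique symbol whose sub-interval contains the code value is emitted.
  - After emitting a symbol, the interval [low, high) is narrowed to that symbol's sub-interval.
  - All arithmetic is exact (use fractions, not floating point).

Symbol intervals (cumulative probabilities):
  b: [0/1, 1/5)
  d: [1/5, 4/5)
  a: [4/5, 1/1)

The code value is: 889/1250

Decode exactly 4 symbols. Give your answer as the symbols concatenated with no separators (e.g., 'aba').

Step 1: interval [0/1, 1/1), width = 1/1 - 0/1 = 1/1
  'b': [0/1 + 1/1*0/1, 0/1 + 1/1*1/5) = [0/1, 1/5)
  'd': [0/1 + 1/1*1/5, 0/1 + 1/1*4/5) = [1/5, 4/5) <- contains code 889/1250
  'a': [0/1 + 1/1*4/5, 0/1 + 1/1*1/1) = [4/5, 1/1)
  emit 'd', narrow to [1/5, 4/5)
Step 2: interval [1/5, 4/5), width = 4/5 - 1/5 = 3/5
  'b': [1/5 + 3/5*0/1, 1/5 + 3/5*1/5) = [1/5, 8/25)
  'd': [1/5 + 3/5*1/5, 1/5 + 3/5*4/5) = [8/25, 17/25)
  'a': [1/5 + 3/5*4/5, 1/5 + 3/5*1/1) = [17/25, 4/5) <- contains code 889/1250
  emit 'a', narrow to [17/25, 4/5)
Step 3: interval [17/25, 4/5), width = 4/5 - 17/25 = 3/25
  'b': [17/25 + 3/25*0/1, 17/25 + 3/25*1/5) = [17/25, 88/125)
  'd': [17/25 + 3/25*1/5, 17/25 + 3/25*4/5) = [88/125, 97/125) <- contains code 889/1250
  'a': [17/25 + 3/25*4/5, 17/25 + 3/25*1/1) = [97/125, 4/5)
  emit 'd', narrow to [88/125, 97/125)
Step 4: interval [88/125, 97/125), width = 97/125 - 88/125 = 9/125
  'b': [88/125 + 9/125*0/1, 88/125 + 9/125*1/5) = [88/125, 449/625) <- contains code 889/1250
  'd': [88/125 + 9/125*1/5, 88/125 + 9/125*4/5) = [449/625, 476/625)
  'a': [88/125 + 9/125*4/5, 88/125 + 9/125*1/1) = [476/625, 97/125)
  emit 'b', narrow to [88/125, 449/625)

Answer: dadb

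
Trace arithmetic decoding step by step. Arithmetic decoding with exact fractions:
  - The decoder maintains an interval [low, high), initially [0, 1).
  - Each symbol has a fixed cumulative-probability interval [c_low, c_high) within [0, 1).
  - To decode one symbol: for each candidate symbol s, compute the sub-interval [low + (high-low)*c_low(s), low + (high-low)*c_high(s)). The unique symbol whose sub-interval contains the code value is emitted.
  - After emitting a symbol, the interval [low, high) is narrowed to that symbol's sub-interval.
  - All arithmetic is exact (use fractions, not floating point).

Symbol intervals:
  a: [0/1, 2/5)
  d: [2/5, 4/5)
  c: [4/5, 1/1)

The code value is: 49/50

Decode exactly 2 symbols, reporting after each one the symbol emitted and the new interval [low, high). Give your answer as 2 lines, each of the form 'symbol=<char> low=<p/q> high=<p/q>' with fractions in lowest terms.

Step 1: interval [0/1, 1/1), width = 1/1 - 0/1 = 1/1
  'a': [0/1 + 1/1*0/1, 0/1 + 1/1*2/5) = [0/1, 2/5)
  'd': [0/1 + 1/1*2/5, 0/1 + 1/1*4/5) = [2/5, 4/5)
  'c': [0/1 + 1/1*4/5, 0/1 + 1/1*1/1) = [4/5, 1/1) <- contains code 49/50
  emit 'c', narrow to [4/5, 1/1)
Step 2: interval [4/5, 1/1), width = 1/1 - 4/5 = 1/5
  'a': [4/5 + 1/5*0/1, 4/5 + 1/5*2/5) = [4/5, 22/25)
  'd': [4/5 + 1/5*2/5, 4/5 + 1/5*4/5) = [22/25, 24/25)
  'c': [4/5 + 1/5*4/5, 4/5 + 1/5*1/1) = [24/25, 1/1) <- contains code 49/50
  emit 'c', narrow to [24/25, 1/1)

Answer: symbol=c low=4/5 high=1/1
symbol=c low=24/25 high=1/1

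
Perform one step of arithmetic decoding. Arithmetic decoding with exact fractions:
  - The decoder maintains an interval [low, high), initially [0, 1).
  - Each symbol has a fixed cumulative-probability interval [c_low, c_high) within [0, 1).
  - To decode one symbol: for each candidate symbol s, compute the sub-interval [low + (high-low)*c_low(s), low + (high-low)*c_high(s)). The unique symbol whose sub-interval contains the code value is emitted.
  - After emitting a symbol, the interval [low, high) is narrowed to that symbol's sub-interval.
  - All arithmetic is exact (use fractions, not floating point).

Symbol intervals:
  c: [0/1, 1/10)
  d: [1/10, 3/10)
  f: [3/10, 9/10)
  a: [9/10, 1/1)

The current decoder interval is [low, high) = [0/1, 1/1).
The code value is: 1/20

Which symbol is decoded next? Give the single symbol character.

Interval width = high − low = 1/1 − 0/1 = 1/1
Scaled code = (code − low) / width = (1/20 − 0/1) / 1/1 = 1/20
  c: [0/1, 1/10) ← scaled code falls here ✓
  d: [1/10, 3/10) 
  f: [3/10, 9/10) 
  a: [9/10, 1/1) 

Answer: c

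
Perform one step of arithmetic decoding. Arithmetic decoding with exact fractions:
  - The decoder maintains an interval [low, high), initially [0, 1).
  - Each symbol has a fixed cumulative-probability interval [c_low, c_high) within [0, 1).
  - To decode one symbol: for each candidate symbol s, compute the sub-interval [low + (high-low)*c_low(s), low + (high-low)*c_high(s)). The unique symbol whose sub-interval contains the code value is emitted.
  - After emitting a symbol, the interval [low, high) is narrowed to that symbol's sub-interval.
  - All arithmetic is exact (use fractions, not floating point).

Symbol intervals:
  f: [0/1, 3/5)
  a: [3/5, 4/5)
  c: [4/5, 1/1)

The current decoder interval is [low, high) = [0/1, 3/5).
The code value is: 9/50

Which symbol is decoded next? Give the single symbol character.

Answer: f

Derivation:
Interval width = high − low = 3/5 − 0/1 = 3/5
Scaled code = (code − low) / width = (9/50 − 0/1) / 3/5 = 3/10
  f: [0/1, 3/5) ← scaled code falls here ✓
  a: [3/5, 4/5) 
  c: [4/5, 1/1) 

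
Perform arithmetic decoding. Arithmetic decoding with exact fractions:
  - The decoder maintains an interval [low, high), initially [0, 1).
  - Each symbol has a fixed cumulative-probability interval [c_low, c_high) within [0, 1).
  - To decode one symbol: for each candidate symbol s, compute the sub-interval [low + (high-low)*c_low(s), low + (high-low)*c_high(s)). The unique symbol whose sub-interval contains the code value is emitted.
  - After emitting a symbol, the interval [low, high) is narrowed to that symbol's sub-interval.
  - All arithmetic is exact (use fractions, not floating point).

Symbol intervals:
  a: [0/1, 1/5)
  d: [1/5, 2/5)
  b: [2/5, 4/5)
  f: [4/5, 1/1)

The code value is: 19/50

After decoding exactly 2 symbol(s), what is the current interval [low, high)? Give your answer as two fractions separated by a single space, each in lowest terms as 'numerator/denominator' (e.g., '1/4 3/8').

Answer: 9/25 2/5

Derivation:
Step 1: interval [0/1, 1/1), width = 1/1 - 0/1 = 1/1
  'a': [0/1 + 1/1*0/1, 0/1 + 1/1*1/5) = [0/1, 1/5)
  'd': [0/1 + 1/1*1/5, 0/1 + 1/1*2/5) = [1/5, 2/5) <- contains code 19/50
  'b': [0/1 + 1/1*2/5, 0/1 + 1/1*4/5) = [2/5, 4/5)
  'f': [0/1 + 1/1*4/5, 0/1 + 1/1*1/1) = [4/5, 1/1)
  emit 'd', narrow to [1/5, 2/5)
Step 2: interval [1/5, 2/5), width = 2/5 - 1/5 = 1/5
  'a': [1/5 + 1/5*0/1, 1/5 + 1/5*1/5) = [1/5, 6/25)
  'd': [1/5 + 1/5*1/5, 1/5 + 1/5*2/5) = [6/25, 7/25)
  'b': [1/5 + 1/5*2/5, 1/5 + 1/5*4/5) = [7/25, 9/25)
  'f': [1/5 + 1/5*4/5, 1/5 + 1/5*1/1) = [9/25, 2/5) <- contains code 19/50
  emit 'f', narrow to [9/25, 2/5)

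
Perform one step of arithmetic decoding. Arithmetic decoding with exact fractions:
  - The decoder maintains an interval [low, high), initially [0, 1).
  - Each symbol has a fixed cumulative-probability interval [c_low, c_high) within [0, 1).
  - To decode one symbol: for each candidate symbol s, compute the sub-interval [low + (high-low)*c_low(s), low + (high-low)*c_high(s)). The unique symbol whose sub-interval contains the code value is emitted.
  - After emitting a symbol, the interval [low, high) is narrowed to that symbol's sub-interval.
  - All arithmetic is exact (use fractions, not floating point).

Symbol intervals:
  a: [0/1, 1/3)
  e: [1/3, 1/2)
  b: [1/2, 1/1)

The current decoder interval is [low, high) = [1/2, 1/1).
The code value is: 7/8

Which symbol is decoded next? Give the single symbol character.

Answer: b

Derivation:
Interval width = high − low = 1/1 − 1/2 = 1/2
Scaled code = (code − low) / width = (7/8 − 1/2) / 1/2 = 3/4
  a: [0/1, 1/3) 
  e: [1/3, 1/2) 
  b: [1/2, 1/1) ← scaled code falls here ✓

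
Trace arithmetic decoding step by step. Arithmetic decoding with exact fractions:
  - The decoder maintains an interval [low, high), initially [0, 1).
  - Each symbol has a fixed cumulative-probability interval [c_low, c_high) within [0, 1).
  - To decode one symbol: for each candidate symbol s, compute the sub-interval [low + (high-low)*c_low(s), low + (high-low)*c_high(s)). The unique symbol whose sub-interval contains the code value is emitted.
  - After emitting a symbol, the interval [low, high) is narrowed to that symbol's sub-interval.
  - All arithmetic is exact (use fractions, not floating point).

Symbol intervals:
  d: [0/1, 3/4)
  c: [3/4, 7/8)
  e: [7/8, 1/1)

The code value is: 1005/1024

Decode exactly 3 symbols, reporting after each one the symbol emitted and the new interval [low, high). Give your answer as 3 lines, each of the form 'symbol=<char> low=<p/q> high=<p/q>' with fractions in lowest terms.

Step 1: interval [0/1, 1/1), width = 1/1 - 0/1 = 1/1
  'd': [0/1 + 1/1*0/1, 0/1 + 1/1*3/4) = [0/1, 3/4)
  'c': [0/1 + 1/1*3/4, 0/1 + 1/1*7/8) = [3/4, 7/8)
  'e': [0/1 + 1/1*7/8, 0/1 + 1/1*1/1) = [7/8, 1/1) <- contains code 1005/1024
  emit 'e', narrow to [7/8, 1/1)
Step 2: interval [7/8, 1/1), width = 1/1 - 7/8 = 1/8
  'd': [7/8 + 1/8*0/1, 7/8 + 1/8*3/4) = [7/8, 31/32)
  'c': [7/8 + 1/8*3/4, 7/8 + 1/8*7/8) = [31/32, 63/64) <- contains code 1005/1024
  'e': [7/8 + 1/8*7/8, 7/8 + 1/8*1/1) = [63/64, 1/1)
  emit 'c', narrow to [31/32, 63/64)
Step 3: interval [31/32, 63/64), width = 63/64 - 31/32 = 1/64
  'd': [31/32 + 1/64*0/1, 31/32 + 1/64*3/4) = [31/32, 251/256)
  'c': [31/32 + 1/64*3/4, 31/32 + 1/64*7/8) = [251/256, 503/512) <- contains code 1005/1024
  'e': [31/32 + 1/64*7/8, 31/32 + 1/64*1/1) = [503/512, 63/64)
  emit 'c', narrow to [251/256, 503/512)

Answer: symbol=e low=7/8 high=1/1
symbol=c low=31/32 high=63/64
symbol=c low=251/256 high=503/512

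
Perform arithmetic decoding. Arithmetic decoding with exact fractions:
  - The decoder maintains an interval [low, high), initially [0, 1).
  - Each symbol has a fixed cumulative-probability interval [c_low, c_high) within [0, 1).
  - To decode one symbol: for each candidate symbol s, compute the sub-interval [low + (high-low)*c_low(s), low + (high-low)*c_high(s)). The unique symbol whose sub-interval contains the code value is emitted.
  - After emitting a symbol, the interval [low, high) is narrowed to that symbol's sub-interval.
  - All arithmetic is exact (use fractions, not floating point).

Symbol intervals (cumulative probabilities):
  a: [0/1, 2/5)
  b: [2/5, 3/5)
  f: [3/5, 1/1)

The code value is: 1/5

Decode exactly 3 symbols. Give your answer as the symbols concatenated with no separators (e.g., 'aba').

Step 1: interval [0/1, 1/1), width = 1/1 - 0/1 = 1/1
  'a': [0/1 + 1/1*0/1, 0/1 + 1/1*2/5) = [0/1, 2/5) <- contains code 1/5
  'b': [0/1 + 1/1*2/5, 0/1 + 1/1*3/5) = [2/5, 3/5)
  'f': [0/1 + 1/1*3/5, 0/1 + 1/1*1/1) = [3/5, 1/1)
  emit 'a', narrow to [0/1, 2/5)
Step 2: interval [0/1, 2/5), width = 2/5 - 0/1 = 2/5
  'a': [0/1 + 2/5*0/1, 0/1 + 2/5*2/5) = [0/1, 4/25)
  'b': [0/1 + 2/5*2/5, 0/1 + 2/5*3/5) = [4/25, 6/25) <- contains code 1/5
  'f': [0/1 + 2/5*3/5, 0/1 + 2/5*1/1) = [6/25, 2/5)
  emit 'b', narrow to [4/25, 6/25)
Step 3: interval [4/25, 6/25), width = 6/25 - 4/25 = 2/25
  'a': [4/25 + 2/25*0/1, 4/25 + 2/25*2/5) = [4/25, 24/125)
  'b': [4/25 + 2/25*2/5, 4/25 + 2/25*3/5) = [24/125, 26/125) <- contains code 1/5
  'f': [4/25 + 2/25*3/5, 4/25 + 2/25*1/1) = [26/125, 6/25)
  emit 'b', narrow to [24/125, 26/125)

Answer: abb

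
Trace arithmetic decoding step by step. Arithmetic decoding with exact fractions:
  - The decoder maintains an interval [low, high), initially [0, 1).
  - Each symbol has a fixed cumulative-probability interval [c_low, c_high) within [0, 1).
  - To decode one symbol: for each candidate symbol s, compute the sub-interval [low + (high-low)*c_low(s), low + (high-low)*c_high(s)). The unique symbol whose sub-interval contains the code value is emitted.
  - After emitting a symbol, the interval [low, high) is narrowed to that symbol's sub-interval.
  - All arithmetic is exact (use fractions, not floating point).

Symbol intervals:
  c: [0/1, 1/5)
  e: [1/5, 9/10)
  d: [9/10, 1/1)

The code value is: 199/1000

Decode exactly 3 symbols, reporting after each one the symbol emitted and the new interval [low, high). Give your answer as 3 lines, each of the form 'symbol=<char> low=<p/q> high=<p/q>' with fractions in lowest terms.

Answer: symbol=c low=0/1 high=1/5
symbol=d low=9/50 high=1/5
symbol=d low=99/500 high=1/5

Derivation:
Step 1: interval [0/1, 1/1), width = 1/1 - 0/1 = 1/1
  'c': [0/1 + 1/1*0/1, 0/1 + 1/1*1/5) = [0/1, 1/5) <- contains code 199/1000
  'e': [0/1 + 1/1*1/5, 0/1 + 1/1*9/10) = [1/5, 9/10)
  'd': [0/1 + 1/1*9/10, 0/1 + 1/1*1/1) = [9/10, 1/1)
  emit 'c', narrow to [0/1, 1/5)
Step 2: interval [0/1, 1/5), width = 1/5 - 0/1 = 1/5
  'c': [0/1 + 1/5*0/1, 0/1 + 1/5*1/5) = [0/1, 1/25)
  'e': [0/1 + 1/5*1/5, 0/1 + 1/5*9/10) = [1/25, 9/50)
  'd': [0/1 + 1/5*9/10, 0/1 + 1/5*1/1) = [9/50, 1/5) <- contains code 199/1000
  emit 'd', narrow to [9/50, 1/5)
Step 3: interval [9/50, 1/5), width = 1/5 - 9/50 = 1/50
  'c': [9/50 + 1/50*0/1, 9/50 + 1/50*1/5) = [9/50, 23/125)
  'e': [9/50 + 1/50*1/5, 9/50 + 1/50*9/10) = [23/125, 99/500)
  'd': [9/50 + 1/50*9/10, 9/50 + 1/50*1/1) = [99/500, 1/5) <- contains code 199/1000
  emit 'd', narrow to [99/500, 1/5)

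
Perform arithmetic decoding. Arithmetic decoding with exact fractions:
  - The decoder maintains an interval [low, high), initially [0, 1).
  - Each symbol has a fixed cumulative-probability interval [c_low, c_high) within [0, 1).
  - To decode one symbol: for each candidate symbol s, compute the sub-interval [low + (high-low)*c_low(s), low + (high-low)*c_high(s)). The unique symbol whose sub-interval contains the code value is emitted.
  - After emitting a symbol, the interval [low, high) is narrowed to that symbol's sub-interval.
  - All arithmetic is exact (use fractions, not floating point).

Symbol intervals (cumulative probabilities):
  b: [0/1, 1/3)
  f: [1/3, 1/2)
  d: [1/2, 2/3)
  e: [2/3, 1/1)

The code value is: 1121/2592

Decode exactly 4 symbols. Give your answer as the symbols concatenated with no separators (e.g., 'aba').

Answer: fddf

Derivation:
Step 1: interval [0/1, 1/1), width = 1/1 - 0/1 = 1/1
  'b': [0/1 + 1/1*0/1, 0/1 + 1/1*1/3) = [0/1, 1/3)
  'f': [0/1 + 1/1*1/3, 0/1 + 1/1*1/2) = [1/3, 1/2) <- contains code 1121/2592
  'd': [0/1 + 1/1*1/2, 0/1 + 1/1*2/3) = [1/2, 2/3)
  'e': [0/1 + 1/1*2/3, 0/1 + 1/1*1/1) = [2/3, 1/1)
  emit 'f', narrow to [1/3, 1/2)
Step 2: interval [1/3, 1/2), width = 1/2 - 1/3 = 1/6
  'b': [1/3 + 1/6*0/1, 1/3 + 1/6*1/3) = [1/3, 7/18)
  'f': [1/3 + 1/6*1/3, 1/3 + 1/6*1/2) = [7/18, 5/12)
  'd': [1/3 + 1/6*1/2, 1/3 + 1/6*2/3) = [5/12, 4/9) <- contains code 1121/2592
  'e': [1/3 + 1/6*2/3, 1/3 + 1/6*1/1) = [4/9, 1/2)
  emit 'd', narrow to [5/12, 4/9)
Step 3: interval [5/12, 4/9), width = 4/9 - 5/12 = 1/36
  'b': [5/12 + 1/36*0/1, 5/12 + 1/36*1/3) = [5/12, 23/54)
  'f': [5/12 + 1/36*1/3, 5/12 + 1/36*1/2) = [23/54, 31/72)
  'd': [5/12 + 1/36*1/2, 5/12 + 1/36*2/3) = [31/72, 47/108) <- contains code 1121/2592
  'e': [5/12 + 1/36*2/3, 5/12 + 1/36*1/1) = [47/108, 4/9)
  emit 'd', narrow to [31/72, 47/108)
Step 4: interval [31/72, 47/108), width = 47/108 - 31/72 = 1/216
  'b': [31/72 + 1/216*0/1, 31/72 + 1/216*1/3) = [31/72, 35/81)
  'f': [31/72 + 1/216*1/3, 31/72 + 1/216*1/2) = [35/81, 187/432) <- contains code 1121/2592
  'd': [31/72 + 1/216*1/2, 31/72 + 1/216*2/3) = [187/432, 281/648)
  'e': [31/72 + 1/216*2/3, 31/72 + 1/216*1/1) = [281/648, 47/108)
  emit 'f', narrow to [35/81, 187/432)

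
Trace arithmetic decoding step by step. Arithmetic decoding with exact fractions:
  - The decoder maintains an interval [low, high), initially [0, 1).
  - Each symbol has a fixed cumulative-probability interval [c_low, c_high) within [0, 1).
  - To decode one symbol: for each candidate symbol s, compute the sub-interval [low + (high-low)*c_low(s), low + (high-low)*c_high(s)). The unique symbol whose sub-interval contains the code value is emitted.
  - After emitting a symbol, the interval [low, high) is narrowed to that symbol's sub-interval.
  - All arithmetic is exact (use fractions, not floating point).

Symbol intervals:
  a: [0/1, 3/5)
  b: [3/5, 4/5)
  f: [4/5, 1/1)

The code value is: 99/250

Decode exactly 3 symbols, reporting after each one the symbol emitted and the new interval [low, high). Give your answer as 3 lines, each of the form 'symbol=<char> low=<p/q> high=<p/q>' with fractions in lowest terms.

Answer: symbol=a low=0/1 high=3/5
symbol=b low=9/25 high=12/25
symbol=a low=9/25 high=54/125

Derivation:
Step 1: interval [0/1, 1/1), width = 1/1 - 0/1 = 1/1
  'a': [0/1 + 1/1*0/1, 0/1 + 1/1*3/5) = [0/1, 3/5) <- contains code 99/250
  'b': [0/1 + 1/1*3/5, 0/1 + 1/1*4/5) = [3/5, 4/5)
  'f': [0/1 + 1/1*4/5, 0/1 + 1/1*1/1) = [4/5, 1/1)
  emit 'a', narrow to [0/1, 3/5)
Step 2: interval [0/1, 3/5), width = 3/5 - 0/1 = 3/5
  'a': [0/1 + 3/5*0/1, 0/1 + 3/5*3/5) = [0/1, 9/25)
  'b': [0/1 + 3/5*3/5, 0/1 + 3/5*4/5) = [9/25, 12/25) <- contains code 99/250
  'f': [0/1 + 3/5*4/5, 0/1 + 3/5*1/1) = [12/25, 3/5)
  emit 'b', narrow to [9/25, 12/25)
Step 3: interval [9/25, 12/25), width = 12/25 - 9/25 = 3/25
  'a': [9/25 + 3/25*0/1, 9/25 + 3/25*3/5) = [9/25, 54/125) <- contains code 99/250
  'b': [9/25 + 3/25*3/5, 9/25 + 3/25*4/5) = [54/125, 57/125)
  'f': [9/25 + 3/25*4/5, 9/25 + 3/25*1/1) = [57/125, 12/25)
  emit 'a', narrow to [9/25, 54/125)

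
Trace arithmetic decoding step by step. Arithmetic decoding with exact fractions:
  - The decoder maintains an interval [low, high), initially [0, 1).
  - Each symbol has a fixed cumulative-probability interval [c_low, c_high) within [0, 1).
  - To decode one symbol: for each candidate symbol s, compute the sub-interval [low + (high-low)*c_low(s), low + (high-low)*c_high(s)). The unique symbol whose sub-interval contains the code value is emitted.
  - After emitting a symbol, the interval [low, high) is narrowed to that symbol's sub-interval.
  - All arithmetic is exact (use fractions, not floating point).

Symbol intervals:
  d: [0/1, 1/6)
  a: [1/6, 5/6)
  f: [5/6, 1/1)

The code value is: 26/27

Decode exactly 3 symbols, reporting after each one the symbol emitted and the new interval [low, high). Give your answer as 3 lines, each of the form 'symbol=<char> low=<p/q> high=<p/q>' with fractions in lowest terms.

Step 1: interval [0/1, 1/1), width = 1/1 - 0/1 = 1/1
  'd': [0/1 + 1/1*0/1, 0/1 + 1/1*1/6) = [0/1, 1/6)
  'a': [0/1 + 1/1*1/6, 0/1 + 1/1*5/6) = [1/6, 5/6)
  'f': [0/1 + 1/1*5/6, 0/1 + 1/1*1/1) = [5/6, 1/1) <- contains code 26/27
  emit 'f', narrow to [5/6, 1/1)
Step 2: interval [5/6, 1/1), width = 1/1 - 5/6 = 1/6
  'd': [5/6 + 1/6*0/1, 5/6 + 1/6*1/6) = [5/6, 31/36)
  'a': [5/6 + 1/6*1/6, 5/6 + 1/6*5/6) = [31/36, 35/36) <- contains code 26/27
  'f': [5/6 + 1/6*5/6, 5/6 + 1/6*1/1) = [35/36, 1/1)
  emit 'a', narrow to [31/36, 35/36)
Step 3: interval [31/36, 35/36), width = 35/36 - 31/36 = 1/9
  'd': [31/36 + 1/9*0/1, 31/36 + 1/9*1/6) = [31/36, 95/108)
  'a': [31/36 + 1/9*1/6, 31/36 + 1/9*5/6) = [95/108, 103/108)
  'f': [31/36 + 1/9*5/6, 31/36 + 1/9*1/1) = [103/108, 35/36) <- contains code 26/27
  emit 'f', narrow to [103/108, 35/36)

Answer: symbol=f low=5/6 high=1/1
symbol=a low=31/36 high=35/36
symbol=f low=103/108 high=35/36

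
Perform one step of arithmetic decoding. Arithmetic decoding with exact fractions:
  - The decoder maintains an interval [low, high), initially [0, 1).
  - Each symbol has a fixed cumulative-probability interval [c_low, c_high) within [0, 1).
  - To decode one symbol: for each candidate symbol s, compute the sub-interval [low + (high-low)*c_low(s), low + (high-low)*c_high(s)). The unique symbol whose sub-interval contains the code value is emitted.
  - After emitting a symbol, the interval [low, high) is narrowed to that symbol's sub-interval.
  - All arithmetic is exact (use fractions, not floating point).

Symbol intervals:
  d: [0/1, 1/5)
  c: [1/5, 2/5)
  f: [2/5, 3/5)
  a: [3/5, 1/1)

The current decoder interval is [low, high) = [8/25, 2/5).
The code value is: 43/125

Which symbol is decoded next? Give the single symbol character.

Interval width = high − low = 2/5 − 8/25 = 2/25
Scaled code = (code − low) / width = (43/125 − 8/25) / 2/25 = 3/10
  d: [0/1, 1/5) 
  c: [1/5, 2/5) ← scaled code falls here ✓
  f: [2/5, 3/5) 
  a: [3/5, 1/1) 

Answer: c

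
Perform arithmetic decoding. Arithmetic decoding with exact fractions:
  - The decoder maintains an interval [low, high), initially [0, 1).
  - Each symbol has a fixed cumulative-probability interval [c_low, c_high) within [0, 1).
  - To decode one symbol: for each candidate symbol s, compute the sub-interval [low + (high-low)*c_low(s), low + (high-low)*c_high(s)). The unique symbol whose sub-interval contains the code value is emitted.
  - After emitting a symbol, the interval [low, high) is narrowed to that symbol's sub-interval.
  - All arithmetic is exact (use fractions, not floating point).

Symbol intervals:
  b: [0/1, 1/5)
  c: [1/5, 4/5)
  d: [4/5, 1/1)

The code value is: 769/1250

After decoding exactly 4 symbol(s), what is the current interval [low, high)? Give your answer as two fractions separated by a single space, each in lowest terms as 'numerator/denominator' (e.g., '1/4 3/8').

Step 1: interval [0/1, 1/1), width = 1/1 - 0/1 = 1/1
  'b': [0/1 + 1/1*0/1, 0/1 + 1/1*1/5) = [0/1, 1/5)
  'c': [0/1 + 1/1*1/5, 0/1 + 1/1*4/5) = [1/5, 4/5) <- contains code 769/1250
  'd': [0/1 + 1/1*4/5, 0/1 + 1/1*1/1) = [4/5, 1/1)
  emit 'c', narrow to [1/5, 4/5)
Step 2: interval [1/5, 4/5), width = 4/5 - 1/5 = 3/5
  'b': [1/5 + 3/5*0/1, 1/5 + 3/5*1/5) = [1/5, 8/25)
  'c': [1/5 + 3/5*1/5, 1/5 + 3/5*4/5) = [8/25, 17/25) <- contains code 769/1250
  'd': [1/5 + 3/5*4/5, 1/5 + 3/5*1/1) = [17/25, 4/5)
  emit 'c', narrow to [8/25, 17/25)
Step 3: interval [8/25, 17/25), width = 17/25 - 8/25 = 9/25
  'b': [8/25 + 9/25*0/1, 8/25 + 9/25*1/5) = [8/25, 49/125)
  'c': [8/25 + 9/25*1/5, 8/25 + 9/25*4/5) = [49/125, 76/125)
  'd': [8/25 + 9/25*4/5, 8/25 + 9/25*1/1) = [76/125, 17/25) <- contains code 769/1250
  emit 'd', narrow to [76/125, 17/25)
Step 4: interval [76/125, 17/25), width = 17/25 - 76/125 = 9/125
  'b': [76/125 + 9/125*0/1, 76/125 + 9/125*1/5) = [76/125, 389/625) <- contains code 769/1250
  'c': [76/125 + 9/125*1/5, 76/125 + 9/125*4/5) = [389/625, 416/625)
  'd': [76/125 + 9/125*4/5, 76/125 + 9/125*1/1) = [416/625, 17/25)
  emit 'b', narrow to [76/125, 389/625)

Answer: 76/125 389/625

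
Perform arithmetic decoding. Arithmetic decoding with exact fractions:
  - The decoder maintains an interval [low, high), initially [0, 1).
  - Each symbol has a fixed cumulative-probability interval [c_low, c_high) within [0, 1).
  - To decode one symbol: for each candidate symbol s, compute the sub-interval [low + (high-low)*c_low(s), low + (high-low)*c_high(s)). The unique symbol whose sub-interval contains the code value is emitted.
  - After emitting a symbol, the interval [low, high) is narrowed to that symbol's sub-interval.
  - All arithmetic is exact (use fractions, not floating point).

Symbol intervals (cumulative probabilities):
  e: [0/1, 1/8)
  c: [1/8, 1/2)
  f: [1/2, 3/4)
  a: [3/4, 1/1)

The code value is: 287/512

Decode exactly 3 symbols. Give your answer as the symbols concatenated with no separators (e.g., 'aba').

Step 1: interval [0/1, 1/1), width = 1/1 - 0/1 = 1/1
  'e': [0/1 + 1/1*0/1, 0/1 + 1/1*1/8) = [0/1, 1/8)
  'c': [0/1 + 1/1*1/8, 0/1 + 1/1*1/2) = [1/8, 1/2)
  'f': [0/1 + 1/1*1/2, 0/1 + 1/1*3/4) = [1/2, 3/4) <- contains code 287/512
  'a': [0/1 + 1/1*3/4, 0/1 + 1/1*1/1) = [3/4, 1/1)
  emit 'f', narrow to [1/2, 3/4)
Step 2: interval [1/2, 3/4), width = 3/4 - 1/2 = 1/4
  'e': [1/2 + 1/4*0/1, 1/2 + 1/4*1/8) = [1/2, 17/32)
  'c': [1/2 + 1/4*1/8, 1/2 + 1/4*1/2) = [17/32, 5/8) <- contains code 287/512
  'f': [1/2 + 1/4*1/2, 1/2 + 1/4*3/4) = [5/8, 11/16)
  'a': [1/2 + 1/4*3/4, 1/2 + 1/4*1/1) = [11/16, 3/4)
  emit 'c', narrow to [17/32, 5/8)
Step 3: interval [17/32, 5/8), width = 5/8 - 17/32 = 3/32
  'e': [17/32 + 3/32*0/1, 17/32 + 3/32*1/8) = [17/32, 139/256)
  'c': [17/32 + 3/32*1/8, 17/32 + 3/32*1/2) = [139/256, 37/64) <- contains code 287/512
  'f': [17/32 + 3/32*1/2, 17/32 + 3/32*3/4) = [37/64, 77/128)
  'a': [17/32 + 3/32*3/4, 17/32 + 3/32*1/1) = [77/128, 5/8)
  emit 'c', narrow to [139/256, 37/64)

Answer: fcc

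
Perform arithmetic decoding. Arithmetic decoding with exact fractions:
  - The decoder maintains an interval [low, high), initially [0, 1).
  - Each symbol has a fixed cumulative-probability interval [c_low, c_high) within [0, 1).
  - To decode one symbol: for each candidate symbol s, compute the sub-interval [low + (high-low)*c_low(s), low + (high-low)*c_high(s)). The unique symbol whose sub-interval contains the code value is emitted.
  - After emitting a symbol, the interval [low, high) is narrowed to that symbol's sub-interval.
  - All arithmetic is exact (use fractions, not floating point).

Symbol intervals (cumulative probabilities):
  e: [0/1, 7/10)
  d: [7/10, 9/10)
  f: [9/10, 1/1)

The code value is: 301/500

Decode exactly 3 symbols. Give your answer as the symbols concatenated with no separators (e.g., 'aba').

Answer: edd

Derivation:
Step 1: interval [0/1, 1/1), width = 1/1 - 0/1 = 1/1
  'e': [0/1 + 1/1*0/1, 0/1 + 1/1*7/10) = [0/1, 7/10) <- contains code 301/500
  'd': [0/1 + 1/1*7/10, 0/1 + 1/1*9/10) = [7/10, 9/10)
  'f': [0/1 + 1/1*9/10, 0/1 + 1/1*1/1) = [9/10, 1/1)
  emit 'e', narrow to [0/1, 7/10)
Step 2: interval [0/1, 7/10), width = 7/10 - 0/1 = 7/10
  'e': [0/1 + 7/10*0/1, 0/1 + 7/10*7/10) = [0/1, 49/100)
  'd': [0/1 + 7/10*7/10, 0/1 + 7/10*9/10) = [49/100, 63/100) <- contains code 301/500
  'f': [0/1 + 7/10*9/10, 0/1 + 7/10*1/1) = [63/100, 7/10)
  emit 'd', narrow to [49/100, 63/100)
Step 3: interval [49/100, 63/100), width = 63/100 - 49/100 = 7/50
  'e': [49/100 + 7/50*0/1, 49/100 + 7/50*7/10) = [49/100, 147/250)
  'd': [49/100 + 7/50*7/10, 49/100 + 7/50*9/10) = [147/250, 77/125) <- contains code 301/500
  'f': [49/100 + 7/50*9/10, 49/100 + 7/50*1/1) = [77/125, 63/100)
  emit 'd', narrow to [147/250, 77/125)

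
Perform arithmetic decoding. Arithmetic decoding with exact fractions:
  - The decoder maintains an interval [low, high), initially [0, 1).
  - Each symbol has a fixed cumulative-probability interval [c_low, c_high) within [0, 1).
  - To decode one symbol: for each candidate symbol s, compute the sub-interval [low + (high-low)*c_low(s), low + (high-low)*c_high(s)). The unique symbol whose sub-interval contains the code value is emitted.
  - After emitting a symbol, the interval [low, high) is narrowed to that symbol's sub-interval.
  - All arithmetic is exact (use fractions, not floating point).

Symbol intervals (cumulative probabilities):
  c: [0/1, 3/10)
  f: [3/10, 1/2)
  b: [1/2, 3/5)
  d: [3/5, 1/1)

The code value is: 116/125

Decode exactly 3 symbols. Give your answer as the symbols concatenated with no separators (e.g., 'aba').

Answer: ddb

Derivation:
Step 1: interval [0/1, 1/1), width = 1/1 - 0/1 = 1/1
  'c': [0/1 + 1/1*0/1, 0/1 + 1/1*3/10) = [0/1, 3/10)
  'f': [0/1 + 1/1*3/10, 0/1 + 1/1*1/2) = [3/10, 1/2)
  'b': [0/1 + 1/1*1/2, 0/1 + 1/1*3/5) = [1/2, 3/5)
  'd': [0/1 + 1/1*3/5, 0/1 + 1/1*1/1) = [3/5, 1/1) <- contains code 116/125
  emit 'd', narrow to [3/5, 1/1)
Step 2: interval [3/5, 1/1), width = 1/1 - 3/5 = 2/5
  'c': [3/5 + 2/5*0/1, 3/5 + 2/5*3/10) = [3/5, 18/25)
  'f': [3/5 + 2/5*3/10, 3/5 + 2/5*1/2) = [18/25, 4/5)
  'b': [3/5 + 2/5*1/2, 3/5 + 2/5*3/5) = [4/5, 21/25)
  'd': [3/5 + 2/5*3/5, 3/5 + 2/5*1/1) = [21/25, 1/1) <- contains code 116/125
  emit 'd', narrow to [21/25, 1/1)
Step 3: interval [21/25, 1/1), width = 1/1 - 21/25 = 4/25
  'c': [21/25 + 4/25*0/1, 21/25 + 4/25*3/10) = [21/25, 111/125)
  'f': [21/25 + 4/25*3/10, 21/25 + 4/25*1/2) = [111/125, 23/25)
  'b': [21/25 + 4/25*1/2, 21/25 + 4/25*3/5) = [23/25, 117/125) <- contains code 116/125
  'd': [21/25 + 4/25*3/5, 21/25 + 4/25*1/1) = [117/125, 1/1)
  emit 'b', narrow to [23/25, 117/125)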